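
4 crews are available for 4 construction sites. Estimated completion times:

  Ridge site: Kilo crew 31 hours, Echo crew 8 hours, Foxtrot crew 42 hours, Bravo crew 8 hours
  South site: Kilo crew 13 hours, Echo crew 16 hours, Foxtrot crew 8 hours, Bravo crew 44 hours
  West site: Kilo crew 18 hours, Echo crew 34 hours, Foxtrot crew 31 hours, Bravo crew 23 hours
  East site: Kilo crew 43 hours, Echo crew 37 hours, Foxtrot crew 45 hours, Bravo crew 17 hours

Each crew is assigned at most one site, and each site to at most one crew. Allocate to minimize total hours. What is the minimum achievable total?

Min total: 51 hours

Optimal: Kilo crew→West site (18 hours), Echo crew→Ridge site (8 hours), Foxtrot crew→South site (8 hours), Bravo crew→East site (17 hours) — total 18+8+8+17 = 51 hours.
Row-greedy (each crew in turn takes its cheapest remaining site) gives 69 hours, worse by 18.
Next-best assignment: Kilo crew→South site, Echo crew→Ridge site, Foxtrot crew→West site, Bravo crew→East site = 69 hours.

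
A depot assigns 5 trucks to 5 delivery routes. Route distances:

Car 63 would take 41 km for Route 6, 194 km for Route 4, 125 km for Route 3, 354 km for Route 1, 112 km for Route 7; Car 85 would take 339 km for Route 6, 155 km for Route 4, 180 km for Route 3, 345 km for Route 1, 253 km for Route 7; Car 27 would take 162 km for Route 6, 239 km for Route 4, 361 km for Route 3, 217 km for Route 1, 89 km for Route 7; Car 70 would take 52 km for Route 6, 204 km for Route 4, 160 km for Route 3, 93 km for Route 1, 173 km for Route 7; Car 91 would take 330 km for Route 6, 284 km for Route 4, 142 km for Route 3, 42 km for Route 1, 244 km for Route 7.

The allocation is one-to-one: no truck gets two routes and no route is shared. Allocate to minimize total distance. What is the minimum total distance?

Optimal: Car 63→Route 3 (125 km), Car 85→Route 4 (155 km), Car 27→Route 7 (89 km), Car 70→Route 6 (52 km), Car 91→Route 1 (42 km) — total 125+155+89+52+42 = 463 km.
Column-greedy (each route in turn goes to its cheapest remaining truck) gives 520 km, worse by 57.
No other one-to-one assignment undercuts 463 km.

Minimum total: 463 km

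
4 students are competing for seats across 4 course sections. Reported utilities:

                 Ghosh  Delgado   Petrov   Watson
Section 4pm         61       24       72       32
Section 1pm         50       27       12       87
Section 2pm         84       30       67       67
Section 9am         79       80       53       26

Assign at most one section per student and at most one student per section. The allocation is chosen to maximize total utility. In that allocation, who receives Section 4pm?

Optimal: Ghosh→Section 2pm (84 points), Delgado→Section 9am (80 points), Petrov→Section 4pm (72 points), Watson→Section 1pm (87 points) — total 84+80+72+87 = 323 points.
Next-best assignment: Ghosh→Section 4pm, Delgado→Section 9am, Petrov→Section 2pm, Watson→Section 1pm = 295 points.
Every other assignment is strictly worse.

Petrov receives Section 4pm.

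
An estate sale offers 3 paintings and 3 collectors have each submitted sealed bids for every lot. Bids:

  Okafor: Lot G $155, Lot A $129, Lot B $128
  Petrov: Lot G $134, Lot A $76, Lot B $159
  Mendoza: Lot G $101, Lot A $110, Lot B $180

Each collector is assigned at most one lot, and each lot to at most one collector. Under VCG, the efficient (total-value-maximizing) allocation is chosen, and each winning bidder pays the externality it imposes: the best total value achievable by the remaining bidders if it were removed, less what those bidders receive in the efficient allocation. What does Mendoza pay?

Mendoza pays $51.

Efficient allocation: Okafor→Lot A ($129), Petrov→Lot G ($134), Mendoza→Lot B ($180); total welfare W = $443.
Mendoza receives Lot B at value $180, so the others get W − 180 = $263.
Without Mendoza: best allocation of the remaining 2 bidders over all 3 lots is Okafor→Lot G ($155), Petrov→Lot B ($159), total $314.
VCG payment = (others' best without Mendoza) − (others' welfare with Mendoza) = 314 − 263 = $51.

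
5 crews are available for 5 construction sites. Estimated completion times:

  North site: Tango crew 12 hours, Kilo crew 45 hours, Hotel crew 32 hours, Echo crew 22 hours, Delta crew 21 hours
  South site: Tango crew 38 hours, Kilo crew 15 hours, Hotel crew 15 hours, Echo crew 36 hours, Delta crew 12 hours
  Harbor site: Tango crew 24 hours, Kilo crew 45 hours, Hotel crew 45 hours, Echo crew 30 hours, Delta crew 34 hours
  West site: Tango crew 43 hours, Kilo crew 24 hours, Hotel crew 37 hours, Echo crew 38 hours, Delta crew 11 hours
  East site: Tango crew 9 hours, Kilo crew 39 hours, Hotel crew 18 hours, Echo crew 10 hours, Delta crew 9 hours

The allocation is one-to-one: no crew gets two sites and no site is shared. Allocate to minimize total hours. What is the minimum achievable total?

Minimum total: 86 hours

This is a one-to-one assignment (minimum-cost bipartite matching).
Optimal: Tango crew→North site (12 hours), Kilo crew→South site (15 hours), Hotel crew→East site (18 hours), Echo crew→Harbor site (30 hours), Delta crew→West site (11 hours) — total 12+15+18+30+11 = 86 hours.
Row-greedy (each crew in turn takes its cheapest remaining site) gives 97 hours, worse by 11.
Next-best assignment: Tango crew→North site, Kilo crew→West site, Hotel crew→South site, Echo crew→Harbor site, Delta crew→East site = 90 hours.
Every other assignment is strictly worse.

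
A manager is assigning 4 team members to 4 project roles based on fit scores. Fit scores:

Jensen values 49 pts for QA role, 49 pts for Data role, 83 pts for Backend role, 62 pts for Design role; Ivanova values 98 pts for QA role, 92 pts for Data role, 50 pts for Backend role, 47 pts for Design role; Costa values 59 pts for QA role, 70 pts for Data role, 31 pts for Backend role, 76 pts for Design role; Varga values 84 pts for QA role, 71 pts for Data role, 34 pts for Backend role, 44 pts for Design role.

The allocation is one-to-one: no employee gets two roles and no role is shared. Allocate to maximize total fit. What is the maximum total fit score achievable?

Max total: 335 pts

Treat this as an assignment problem: match each employee to one role.
Optimal: Jensen→Backend role (83 pts), Ivanova→Data role (92 pts), Costa→Design role (76 pts), Varga→QA role (84 pts) — total 83+92+76+84 = 335 pts.
Swapping Costa↔Varga (Costa→QA role 59 pts, Varga→Design role 44 pts) loses 57.
Every other assignment is strictly worse.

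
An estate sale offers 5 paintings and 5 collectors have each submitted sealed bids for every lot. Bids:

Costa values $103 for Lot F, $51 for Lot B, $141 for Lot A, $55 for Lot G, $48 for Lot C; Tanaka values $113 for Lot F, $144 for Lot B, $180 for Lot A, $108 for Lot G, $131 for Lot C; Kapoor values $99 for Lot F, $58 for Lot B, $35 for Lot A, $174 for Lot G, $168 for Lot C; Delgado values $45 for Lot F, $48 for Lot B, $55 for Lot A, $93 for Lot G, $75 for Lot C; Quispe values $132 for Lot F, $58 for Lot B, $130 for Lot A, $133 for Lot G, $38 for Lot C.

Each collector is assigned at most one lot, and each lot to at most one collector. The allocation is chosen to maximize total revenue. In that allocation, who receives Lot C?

Optimal: Costa→Lot A ($141), Tanaka→Lot B ($144), Kapoor→Lot C ($168), Delgado→Lot G ($93), Quispe→Lot F ($132) — total 141+144+168+93+132 = $678.
Column-greedy (each lot in turn goes to its best remaining collector) gives $666, worse by 12.
Swapping Quispe↔Costa (Quispe→Lot A $130, Costa→Lot F $103) loses 40.
Kapoor's own top lot is Lot G ($174), but forcing Kapoor→Lot G and reassigning the rest optimally gives only $666 — worse by 12.

Kapoor receives Lot C.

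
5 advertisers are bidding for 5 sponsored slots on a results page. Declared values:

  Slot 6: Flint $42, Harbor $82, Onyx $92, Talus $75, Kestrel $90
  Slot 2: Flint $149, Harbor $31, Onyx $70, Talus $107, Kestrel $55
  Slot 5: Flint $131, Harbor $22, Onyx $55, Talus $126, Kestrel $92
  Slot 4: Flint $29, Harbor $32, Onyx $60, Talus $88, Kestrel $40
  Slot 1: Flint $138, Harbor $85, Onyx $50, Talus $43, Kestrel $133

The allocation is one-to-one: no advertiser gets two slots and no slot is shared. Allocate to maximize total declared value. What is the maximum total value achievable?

This is a one-to-one assignment (maximum-weight bipartite matching).
Optimal: Flint→Slot 2 ($149), Harbor→Slot 6 ($82), Onyx→Slot 4 ($60), Talus→Slot 5 ($126), Kestrel→Slot 1 ($133) — total 149+82+60+126+133 = $550.
Row-greedy (each advertiser in turn takes its best remaining slot) gives $492, worse by 58.
Next-best assignment: Flint→Slot 2, Harbor→Slot 4, Onyx→Slot 6, Talus→Slot 5, Kestrel→Slot 1 = $532.
Every other assignment is strictly worse.

Max total: $550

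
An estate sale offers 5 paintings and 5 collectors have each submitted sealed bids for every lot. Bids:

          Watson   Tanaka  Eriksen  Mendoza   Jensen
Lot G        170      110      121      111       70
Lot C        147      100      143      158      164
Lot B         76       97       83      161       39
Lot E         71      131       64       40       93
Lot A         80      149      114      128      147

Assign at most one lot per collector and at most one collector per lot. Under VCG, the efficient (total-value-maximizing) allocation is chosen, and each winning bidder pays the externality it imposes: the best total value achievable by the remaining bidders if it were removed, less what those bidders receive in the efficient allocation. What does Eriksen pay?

Eriksen pays $35.

Efficient allocation: Watson→Lot G ($170), Tanaka→Lot E ($131), Eriksen→Lot C ($143), Mendoza→Lot B ($161), Jensen→Lot A ($147); total welfare W = $752.
Eriksen receives Lot C at value $143, so the others get W − 143 = $609.
Without Eriksen: best allocation of the remaining 4 bidders over all 5 lots is Watson→Lot G ($170), Tanaka→Lot A ($149), Mendoza→Lot B ($161), Jensen→Lot C ($164), total $644.
VCG payment = (others' best without Eriksen) − (others' welfare with Eriksen) = 644 − 609 = $35.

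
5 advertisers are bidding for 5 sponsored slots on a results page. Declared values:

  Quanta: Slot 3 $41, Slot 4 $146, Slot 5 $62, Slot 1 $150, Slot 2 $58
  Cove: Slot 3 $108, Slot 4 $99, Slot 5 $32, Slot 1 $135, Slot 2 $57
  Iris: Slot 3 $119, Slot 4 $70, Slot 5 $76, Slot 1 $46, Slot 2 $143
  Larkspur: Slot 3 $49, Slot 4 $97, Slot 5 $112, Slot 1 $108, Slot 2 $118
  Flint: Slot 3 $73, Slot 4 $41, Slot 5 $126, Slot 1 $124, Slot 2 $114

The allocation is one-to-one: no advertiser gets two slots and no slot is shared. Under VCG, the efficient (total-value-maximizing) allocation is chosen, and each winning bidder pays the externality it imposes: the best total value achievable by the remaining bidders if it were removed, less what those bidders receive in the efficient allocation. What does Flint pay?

Flint pays $18.

Efficient allocation: Quanta→Slot 4 ($146), Cove→Slot 1 ($135), Iris→Slot 3 ($119), Larkspur→Slot 2 ($118), Flint→Slot 5 ($126); total welfare W = $644.
Flint receives Slot 5 at value $126, so the others get W − 126 = $518.
Without Flint: best allocation of the remaining 4 bidders over all 5 slots is Quanta→Slot 4 ($146), Cove→Slot 1 ($135), Iris→Slot 2 ($143), Larkspur→Slot 5 ($112), total $536.
VCG payment = (others' best without Flint) − (others' welfare with Flint) = 536 − 518 = $18.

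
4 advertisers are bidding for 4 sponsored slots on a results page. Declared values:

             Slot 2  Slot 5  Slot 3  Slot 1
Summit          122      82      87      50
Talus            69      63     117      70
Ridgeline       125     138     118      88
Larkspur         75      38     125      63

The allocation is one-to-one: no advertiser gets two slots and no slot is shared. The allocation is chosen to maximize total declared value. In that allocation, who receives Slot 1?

This is the linear assignment problem.
Optimal: Summit→Slot 2 ($122), Talus→Slot 1 ($70), Ridgeline→Slot 5 ($138), Larkspur→Slot 3 ($125) — total 122+70+138+125 = $455.
Next-best assignment: Summit→Slot 2, Talus→Slot 3, Ridgeline→Slot 5, Larkspur→Slot 1 = $440.
Talus's own top slot is Slot 3 ($117), but forcing Talus→Slot 3 and reassigning the rest optimally gives only $440 — worse by 15.

Talus receives Slot 1.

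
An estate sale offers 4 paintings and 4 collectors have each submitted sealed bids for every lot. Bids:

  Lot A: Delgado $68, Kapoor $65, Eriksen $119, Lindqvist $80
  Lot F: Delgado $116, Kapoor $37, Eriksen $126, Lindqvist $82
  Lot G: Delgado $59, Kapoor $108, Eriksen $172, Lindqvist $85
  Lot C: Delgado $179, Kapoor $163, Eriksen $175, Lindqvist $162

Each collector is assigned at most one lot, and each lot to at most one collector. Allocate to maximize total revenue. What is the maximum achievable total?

This is the linear assignment problem.
Optimal: Delgado→Lot F ($116), Kapoor→Lot C ($163), Eriksen→Lot G ($172), Lindqvist→Lot A ($80) — total 116+163+172+80 = $531.
Max-entry greedy (repeatedly take the single best remaining cell) gives $498, worse by 33.

Maximum total: $531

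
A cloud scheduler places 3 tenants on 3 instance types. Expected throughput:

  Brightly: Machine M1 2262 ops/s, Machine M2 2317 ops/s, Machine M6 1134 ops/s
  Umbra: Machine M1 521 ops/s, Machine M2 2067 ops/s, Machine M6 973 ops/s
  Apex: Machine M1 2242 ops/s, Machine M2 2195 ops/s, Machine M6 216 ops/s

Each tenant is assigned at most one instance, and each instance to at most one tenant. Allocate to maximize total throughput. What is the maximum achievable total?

Optimal: Brightly→Machine M2 (2317 ops/s), Umbra→Machine M6 (973 ops/s), Apex→Machine M1 (2242 ops/s) — total 2317+973+2242 = 5532 ops/s.
Column-greedy (each instance in turn goes to its best remaining tenant) gives 5430 ops/s, worse by 102.
Next-best assignment: Brightly→Machine M6, Umbra→Machine M2, Apex→Machine M1 = 5443 ops/s.
Checked against all permutations: 5532 ops/s is optimal.

Max total: 5532 ops/s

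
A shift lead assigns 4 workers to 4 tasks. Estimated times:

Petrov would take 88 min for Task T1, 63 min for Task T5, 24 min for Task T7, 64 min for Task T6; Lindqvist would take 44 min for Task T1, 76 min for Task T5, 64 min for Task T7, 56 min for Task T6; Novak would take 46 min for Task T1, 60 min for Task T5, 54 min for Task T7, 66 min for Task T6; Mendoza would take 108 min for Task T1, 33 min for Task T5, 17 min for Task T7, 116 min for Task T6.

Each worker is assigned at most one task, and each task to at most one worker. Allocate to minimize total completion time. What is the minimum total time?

Min total: 159 min

Treat this as an assignment problem: match each worker to one task.
Optimal: Petrov→Task T7 (24 min), Lindqvist→Task T6 (56 min), Novak→Task T1 (46 min), Mendoza→Task T5 (33 min) — total 24+56+46+33 = 159 min.
Row-greedy (each worker in turn takes its cheapest remaining task) gives 244 min, worse by 85.
Swapping Novak↔Lindqvist (Novak→Task T6 66 min, Lindqvist→Task T1 44 min) adds 8.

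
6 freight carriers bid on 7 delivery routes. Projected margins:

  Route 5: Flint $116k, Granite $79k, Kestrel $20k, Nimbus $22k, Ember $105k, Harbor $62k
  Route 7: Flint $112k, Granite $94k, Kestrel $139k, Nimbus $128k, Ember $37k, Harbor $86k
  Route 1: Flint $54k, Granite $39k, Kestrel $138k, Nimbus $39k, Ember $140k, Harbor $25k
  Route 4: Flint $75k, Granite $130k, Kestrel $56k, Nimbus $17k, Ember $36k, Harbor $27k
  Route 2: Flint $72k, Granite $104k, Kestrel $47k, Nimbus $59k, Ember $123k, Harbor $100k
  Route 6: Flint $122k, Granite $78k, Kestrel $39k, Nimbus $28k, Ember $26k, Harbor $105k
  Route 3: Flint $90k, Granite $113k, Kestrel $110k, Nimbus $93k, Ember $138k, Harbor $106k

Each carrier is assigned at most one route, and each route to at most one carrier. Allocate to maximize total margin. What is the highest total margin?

Maximum total: $756k

Treat this as an assignment problem: match each carrier to one route.
Optimal: Flint→Route 6 ($122k), Granite→Route 4 ($130k), Kestrel→Route 1 ($138k), Nimbus→Route 7 ($128k), Ember→Route 3 ($138k), Harbor→Route 2 ($100k) — total 122+130+138+128+138+100 = $756k.
Max-entry greedy (repeatedly take the single best remaining cell) gives $696k, worse by 60.
Swapping Kestrel↔Ember (Kestrel→Route 3 $110k, Ember→Route 1 $140k) loses 26.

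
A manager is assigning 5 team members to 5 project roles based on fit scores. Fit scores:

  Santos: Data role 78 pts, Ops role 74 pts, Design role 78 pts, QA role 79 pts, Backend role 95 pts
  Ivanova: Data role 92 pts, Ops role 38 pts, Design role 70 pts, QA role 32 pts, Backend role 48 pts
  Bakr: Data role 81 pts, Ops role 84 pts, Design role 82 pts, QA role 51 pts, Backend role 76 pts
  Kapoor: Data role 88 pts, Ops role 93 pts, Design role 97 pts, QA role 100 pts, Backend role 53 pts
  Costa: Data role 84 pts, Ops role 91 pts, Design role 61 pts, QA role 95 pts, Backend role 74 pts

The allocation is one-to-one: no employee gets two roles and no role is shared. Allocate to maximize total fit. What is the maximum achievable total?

Max total: 463 pts

This is the linear assignment problem.
Optimal: Santos→Backend role (95 pts), Ivanova→Data role (92 pts), Bakr→Ops role (84 pts), Kapoor→Design role (97 pts), Costa→QA role (95 pts) — total 95+92+84+97+95 = 463 pts.
Row-greedy (each employee in turn takes its best remaining role) gives 432 pts, worse by 31.
Next-best assignment: Santos→Backend role, Ivanova→Data role, Bakr→Design role, Kapoor→QA role, Costa→Ops role = 460 pts.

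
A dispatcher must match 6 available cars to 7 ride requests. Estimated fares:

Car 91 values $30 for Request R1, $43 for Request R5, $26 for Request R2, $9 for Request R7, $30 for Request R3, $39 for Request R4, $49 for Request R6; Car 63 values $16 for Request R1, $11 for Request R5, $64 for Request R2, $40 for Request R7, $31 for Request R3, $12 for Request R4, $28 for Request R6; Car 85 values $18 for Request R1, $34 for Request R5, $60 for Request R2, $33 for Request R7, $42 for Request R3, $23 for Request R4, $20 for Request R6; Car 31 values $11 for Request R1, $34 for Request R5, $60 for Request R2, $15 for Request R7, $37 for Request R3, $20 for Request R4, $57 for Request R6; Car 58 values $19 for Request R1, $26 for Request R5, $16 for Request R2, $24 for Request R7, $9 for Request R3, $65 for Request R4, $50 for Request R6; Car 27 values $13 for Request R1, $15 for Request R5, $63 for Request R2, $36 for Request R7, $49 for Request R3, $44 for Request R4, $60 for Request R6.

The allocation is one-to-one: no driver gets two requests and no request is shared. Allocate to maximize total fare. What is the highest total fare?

Max total: $314

Optimal: Car 91→Request R5 ($43), Car 63→Request R7 ($40), Car 85→Request R2 ($60), Car 31→Request R6 ($57), Car 58→Request R4 ($65), Car 27→Request R3 ($49) — total 43+40+60+57+65+49 = $314.
Row-greedy (each driver in turn takes its best remaining request) gives $290, worse by 24.
Next-best assignment: Car 91→Request R5, Car 63→Request R2, Car 85→Request R7, Car 31→Request R6, Car 58→Request R4, Car 27→Request R3 = $311.
Checked against all permutations: $314 is optimal.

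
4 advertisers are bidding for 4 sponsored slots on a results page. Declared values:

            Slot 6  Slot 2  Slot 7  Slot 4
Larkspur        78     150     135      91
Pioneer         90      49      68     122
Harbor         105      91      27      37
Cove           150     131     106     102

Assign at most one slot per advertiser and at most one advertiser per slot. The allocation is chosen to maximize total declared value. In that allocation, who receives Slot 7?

Larkspur receives Slot 7.

Treat this as an assignment problem: match each advertiser to one slot.
Optimal: Larkspur→Slot 7 ($135), Pioneer→Slot 4 ($122), Harbor→Slot 2 ($91), Cove→Slot 6 ($150) — total 135+122+91+150 = $498.
Max-entry greedy (repeatedly take the single best remaining cell) gives $449, worse by 49.
Next-best assignment: Larkspur→Slot 7, Pioneer→Slot 4, Harbor→Slot 6, Cove→Slot 2 = $493.
Larkspur's own top slot is Slot 2 ($150), but forcing Larkspur→Slot 2 and reassigning the rest optimally gives only $483 — worse by 15.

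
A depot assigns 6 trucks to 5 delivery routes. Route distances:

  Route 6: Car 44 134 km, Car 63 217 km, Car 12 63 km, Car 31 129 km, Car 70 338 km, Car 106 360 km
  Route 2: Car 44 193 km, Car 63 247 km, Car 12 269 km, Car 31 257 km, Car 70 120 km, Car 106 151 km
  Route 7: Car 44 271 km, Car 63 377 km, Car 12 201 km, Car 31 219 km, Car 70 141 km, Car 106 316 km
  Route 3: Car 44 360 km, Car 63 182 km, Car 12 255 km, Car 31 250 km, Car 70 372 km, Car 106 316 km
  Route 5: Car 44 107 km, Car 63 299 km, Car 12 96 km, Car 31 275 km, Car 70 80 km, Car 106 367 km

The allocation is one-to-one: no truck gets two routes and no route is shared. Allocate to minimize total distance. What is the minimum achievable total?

Min total: 644 km

Optimal: Car 12→Route 6 (63 km), Car 106→Route 2 (151 km), Car 70→Route 7 (141 km), Car 63→Route 3 (182 km), Car 44→Route 5 (107 km) — total 63+151+141+182+107 = 644 km.
Column-greedy (each route in turn goes to its cheapest remaining truck) gives 691 km, worse by 47.
Next-best assignment: Car 12→Route 6, Car 70→Route 2, Car 31→Route 7, Car 63→Route 3, Car 44→Route 5 = 691 km.
Every other assignment is strictly worse.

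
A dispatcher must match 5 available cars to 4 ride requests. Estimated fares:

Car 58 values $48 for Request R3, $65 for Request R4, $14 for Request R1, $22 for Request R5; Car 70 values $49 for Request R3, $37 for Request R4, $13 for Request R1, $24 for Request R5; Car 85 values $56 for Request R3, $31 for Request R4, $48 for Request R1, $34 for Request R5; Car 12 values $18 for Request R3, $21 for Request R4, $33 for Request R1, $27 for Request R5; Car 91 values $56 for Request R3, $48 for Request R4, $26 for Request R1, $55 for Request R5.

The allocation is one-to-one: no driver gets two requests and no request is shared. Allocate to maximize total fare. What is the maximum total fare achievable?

Treat this as an assignment problem: match each driver to one request.
Optimal: Car 70→Request R3 ($49), Car 58→Request R4 ($65), Car 85→Request R1 ($48), Car 91→Request R5 ($55) — total 49+65+48+55 = $217.
Column-greedy (each request in turn goes to its best remaining driver) gives $209, worse by 8.
Swapping Car 58↔Car 91 (Car 58→Request R5 $22, Car 91→Request R4 $48) loses 50.
Checked against all permutations: $217 is optimal.

Max total: $217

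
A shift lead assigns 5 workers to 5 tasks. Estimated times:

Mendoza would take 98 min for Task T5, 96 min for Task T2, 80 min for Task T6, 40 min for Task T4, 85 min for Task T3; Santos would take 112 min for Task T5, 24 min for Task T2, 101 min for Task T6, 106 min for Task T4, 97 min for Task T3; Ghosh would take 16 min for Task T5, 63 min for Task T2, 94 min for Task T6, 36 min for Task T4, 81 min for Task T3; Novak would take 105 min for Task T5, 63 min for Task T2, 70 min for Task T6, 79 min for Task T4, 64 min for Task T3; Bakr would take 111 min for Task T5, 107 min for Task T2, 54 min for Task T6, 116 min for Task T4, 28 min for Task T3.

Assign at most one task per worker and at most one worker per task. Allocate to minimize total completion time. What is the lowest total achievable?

This is a one-to-one assignment (minimum-cost bipartite matching).
Optimal: Mendoza→Task T4 (40 min), Santos→Task T2 (24 min), Ghosh→Task T5 (16 min), Novak→Task T6 (70 min), Bakr→Task T3 (28 min) — total 40+24+16+70+28 = 178 min.
Column-greedy (each task in turn goes to its cheapest remaining worker) gives 198 min, worse by 20.
Every other assignment is strictly worse.

Minimum total: 178 min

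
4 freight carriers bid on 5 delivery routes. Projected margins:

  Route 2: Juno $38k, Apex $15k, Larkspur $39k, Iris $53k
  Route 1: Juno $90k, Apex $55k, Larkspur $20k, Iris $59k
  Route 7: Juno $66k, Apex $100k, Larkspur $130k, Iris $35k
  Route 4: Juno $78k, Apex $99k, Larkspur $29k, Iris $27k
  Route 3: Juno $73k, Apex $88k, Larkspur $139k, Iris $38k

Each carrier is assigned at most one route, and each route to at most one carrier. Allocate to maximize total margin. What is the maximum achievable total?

Max total: $382k

This is a one-to-one assignment (maximum-weight bipartite matching).
Optimal: Juno→Route 1 ($90k), Apex→Route 7 ($100k), Larkspur→Route 3 ($139k), Iris→Route 2 ($53k) — total 90+100+139+53 = $382k.
Column-greedy (each route in turn goes to its best remaining carrier) gives $372k, worse by 10.
Swapping Iris↔Apex (Iris→Route 7 $35k, Apex→Route 2 $15k) loses 103.
Every other assignment is strictly worse.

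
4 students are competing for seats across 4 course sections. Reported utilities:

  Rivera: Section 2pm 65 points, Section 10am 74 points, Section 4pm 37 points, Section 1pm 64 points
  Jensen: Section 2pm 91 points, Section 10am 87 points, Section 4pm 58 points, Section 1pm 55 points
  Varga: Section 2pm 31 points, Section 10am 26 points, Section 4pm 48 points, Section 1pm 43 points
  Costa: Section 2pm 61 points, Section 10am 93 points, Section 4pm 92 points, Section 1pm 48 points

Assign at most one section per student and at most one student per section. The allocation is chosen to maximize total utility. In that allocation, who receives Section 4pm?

Optimal: Rivera→Section 10am (74 points), Jensen→Section 2pm (91 points), Varga→Section 1pm (43 points), Costa→Section 4pm (92 points) — total 74+91+43+92 = 300 points.
Max-entry greedy (repeatedly take the single best remaining cell) gives 296 points, worse by 4.
Every other assignment is strictly worse.
Costa's own top section is Section 10am (93 points), but forcing Costa→Section 10am and reassigning the rest optimally gives only 296 points — worse by 4.

Costa receives Section 4pm.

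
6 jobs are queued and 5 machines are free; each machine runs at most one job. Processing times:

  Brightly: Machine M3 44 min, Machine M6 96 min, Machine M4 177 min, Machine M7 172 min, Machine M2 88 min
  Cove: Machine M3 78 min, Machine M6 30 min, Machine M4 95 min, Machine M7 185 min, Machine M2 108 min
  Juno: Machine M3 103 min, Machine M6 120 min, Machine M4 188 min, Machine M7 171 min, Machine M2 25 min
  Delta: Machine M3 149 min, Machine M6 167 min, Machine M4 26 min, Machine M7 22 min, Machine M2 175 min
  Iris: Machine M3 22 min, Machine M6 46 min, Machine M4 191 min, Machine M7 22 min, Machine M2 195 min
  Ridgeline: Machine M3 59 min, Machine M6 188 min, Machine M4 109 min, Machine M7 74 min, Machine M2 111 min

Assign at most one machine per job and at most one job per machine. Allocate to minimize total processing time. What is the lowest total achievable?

Treat this as an assignment problem: match each job to one machine.
Optimal: Brightly→Machine M3 (44 min), Cove→Machine M6 (30 min), Delta→Machine M4 (26 min), Iris→Machine M7 (22 min), Juno→Machine M2 (25 min) — total 44+30+26+22+25 = 147 min.
Min-entry greedy (repeatedly take the single cheapest remaining cell) gives 208 min, worse by 61.
Next-best assignment: Ridgeline→Machine M3, Cove→Machine M6, Delta→Machine M4, Iris→Machine M7, Juno→Machine M2 = 162 min.

Min total: 147 min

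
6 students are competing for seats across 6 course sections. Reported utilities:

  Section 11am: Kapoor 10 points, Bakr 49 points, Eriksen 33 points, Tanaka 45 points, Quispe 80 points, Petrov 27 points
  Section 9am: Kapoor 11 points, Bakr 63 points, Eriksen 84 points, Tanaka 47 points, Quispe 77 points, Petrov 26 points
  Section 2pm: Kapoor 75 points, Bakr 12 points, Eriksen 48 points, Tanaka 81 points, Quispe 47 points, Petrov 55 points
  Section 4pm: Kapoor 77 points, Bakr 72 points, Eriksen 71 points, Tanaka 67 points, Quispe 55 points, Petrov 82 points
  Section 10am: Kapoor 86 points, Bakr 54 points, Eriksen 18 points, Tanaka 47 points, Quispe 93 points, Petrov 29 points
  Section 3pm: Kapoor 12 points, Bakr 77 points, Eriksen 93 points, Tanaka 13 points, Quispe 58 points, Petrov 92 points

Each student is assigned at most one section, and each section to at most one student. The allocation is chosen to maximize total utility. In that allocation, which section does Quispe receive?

Optimal: Kapoor→Section 10am (86 points), Bakr→Section 4pm (72 points), Eriksen→Section 9am (84 points), Tanaka→Section 2pm (81 points), Quispe→Section 11am (80 points), Petrov→Section 3pm (92 points) — total 86+72+84+81+80+92 = 495 points.
Next-best assignment: Kapoor→Section 10am, Bakr→Section 3pm, Eriksen→Section 9am, Tanaka→Section 2pm, Quispe→Section 11am, Petrov→Section 4pm = 490 points.
No other one-to-one assignment exceeds 495 points.
Quispe's own top section is Section 10am (93 points), but forcing Quispe→Section 10am and reassigning the rest optimally gives only 476 points — worse by 19.

Quispe receives Section 11am.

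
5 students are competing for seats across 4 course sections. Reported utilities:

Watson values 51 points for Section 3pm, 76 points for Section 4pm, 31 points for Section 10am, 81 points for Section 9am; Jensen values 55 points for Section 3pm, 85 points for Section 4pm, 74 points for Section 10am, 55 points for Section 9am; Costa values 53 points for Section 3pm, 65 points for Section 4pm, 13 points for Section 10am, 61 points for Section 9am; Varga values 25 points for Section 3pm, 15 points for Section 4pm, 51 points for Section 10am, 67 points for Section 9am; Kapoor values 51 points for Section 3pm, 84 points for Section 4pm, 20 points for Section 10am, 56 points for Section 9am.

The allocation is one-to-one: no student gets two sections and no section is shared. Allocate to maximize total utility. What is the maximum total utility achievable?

Max total: 292 points

This is a one-to-one assignment (maximum-weight bipartite matching).
Optimal: Costa→Section 3pm (53 points), Kapoor→Section 4pm (84 points), Jensen→Section 10am (74 points), Watson→Section 9am (81 points) — total 53+84+74+81 = 292 points.
Column-greedy (each section in turn goes to its best remaining student) gives 271 points, worse by 21.
Checked against all permutations: 292 points is optimal.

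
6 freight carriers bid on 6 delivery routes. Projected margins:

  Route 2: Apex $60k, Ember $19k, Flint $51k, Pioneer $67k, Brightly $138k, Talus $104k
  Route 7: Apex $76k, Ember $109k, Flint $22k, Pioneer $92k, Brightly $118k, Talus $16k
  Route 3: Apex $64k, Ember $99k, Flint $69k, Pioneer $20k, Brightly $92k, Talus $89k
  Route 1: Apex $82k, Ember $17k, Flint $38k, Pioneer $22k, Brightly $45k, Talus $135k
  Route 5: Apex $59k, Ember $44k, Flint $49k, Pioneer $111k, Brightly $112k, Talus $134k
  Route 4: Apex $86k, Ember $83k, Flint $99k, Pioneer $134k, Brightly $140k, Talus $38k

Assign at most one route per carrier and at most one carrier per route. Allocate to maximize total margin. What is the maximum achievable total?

This is the linear assignment problem.
Optimal: Apex→Route 1 ($82k), Ember→Route 7 ($109k), Flint→Route 3 ($69k), Pioneer→Route 4 ($134k), Brightly→Route 2 ($138k), Talus→Route 5 ($134k) — total 82+109+69+134+138+134 = $666k.
Column-greedy (each route in turn goes to its best remaining carrier) gives $628k, worse by 38.

Max total: $666k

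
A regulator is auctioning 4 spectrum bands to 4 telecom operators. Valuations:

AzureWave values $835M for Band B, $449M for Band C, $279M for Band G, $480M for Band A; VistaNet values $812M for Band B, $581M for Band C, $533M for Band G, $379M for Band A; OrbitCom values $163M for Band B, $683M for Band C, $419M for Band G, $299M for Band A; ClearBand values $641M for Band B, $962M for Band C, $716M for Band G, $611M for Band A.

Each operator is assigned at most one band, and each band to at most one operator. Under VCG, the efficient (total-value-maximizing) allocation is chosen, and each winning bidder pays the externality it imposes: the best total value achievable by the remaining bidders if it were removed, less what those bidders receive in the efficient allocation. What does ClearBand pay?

ClearBand pays $76M.

Efficient allocation: AzureWave→Band A ($480M), VistaNet→Band B ($812M), OrbitCom→Band C ($683M), ClearBand→Band G ($716M); total welfare W = $2691M.
ClearBand receives Band G at value $716M, so the others get W − 716 = $1975M.
Without ClearBand: best allocation of the remaining 3 bidders over all 4 bands is AzureWave→Band B ($835M), VistaNet→Band G ($533M), OrbitCom→Band C ($683M), total $2051M.
VCG payment = (others' best without ClearBand) − (others' welfare with ClearBand) = 2051 − 1975 = $76M.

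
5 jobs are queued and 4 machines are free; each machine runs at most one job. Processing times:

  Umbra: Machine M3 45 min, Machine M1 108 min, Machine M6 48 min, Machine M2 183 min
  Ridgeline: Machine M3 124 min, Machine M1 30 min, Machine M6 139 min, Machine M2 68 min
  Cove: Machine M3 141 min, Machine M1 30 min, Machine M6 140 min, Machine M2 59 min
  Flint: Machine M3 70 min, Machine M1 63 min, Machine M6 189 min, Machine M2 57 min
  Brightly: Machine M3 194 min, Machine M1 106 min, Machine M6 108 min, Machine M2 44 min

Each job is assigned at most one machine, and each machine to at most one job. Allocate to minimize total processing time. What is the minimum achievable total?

Minimum total: 192 min

This is a one-to-one assignment (minimum-cost bipartite matching).
Optimal: Flint→Machine M3 (70 min), Ridgeline→Machine M1 (30 min), Umbra→Machine M6 (48 min), Brightly→Machine M2 (44 min) — total 70+30+48+44 = 192 min.
Min-entry greedy (repeatedly take the single cheapest remaining cell) gives 259 min, worse by 67.
Checked against all permutations: 192 min is optimal.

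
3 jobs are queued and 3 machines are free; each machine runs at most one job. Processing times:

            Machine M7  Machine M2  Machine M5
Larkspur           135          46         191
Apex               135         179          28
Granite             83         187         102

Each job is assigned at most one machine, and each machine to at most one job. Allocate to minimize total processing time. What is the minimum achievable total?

Minimum total: 157 min

Optimal: Larkspur→Machine M2 (46 min), Apex→Machine M5 (28 min), Granite→Machine M7 (83 min) — total 46+28+83 = 157 min.
Next-best assignment: Larkspur→Machine M2, Apex→Machine M7, Granite→Machine M5 = 283 min.
Swapping Larkspur↔Granite (Larkspur→Machine M7 135 min, Granite→Machine M2 187 min) adds 193.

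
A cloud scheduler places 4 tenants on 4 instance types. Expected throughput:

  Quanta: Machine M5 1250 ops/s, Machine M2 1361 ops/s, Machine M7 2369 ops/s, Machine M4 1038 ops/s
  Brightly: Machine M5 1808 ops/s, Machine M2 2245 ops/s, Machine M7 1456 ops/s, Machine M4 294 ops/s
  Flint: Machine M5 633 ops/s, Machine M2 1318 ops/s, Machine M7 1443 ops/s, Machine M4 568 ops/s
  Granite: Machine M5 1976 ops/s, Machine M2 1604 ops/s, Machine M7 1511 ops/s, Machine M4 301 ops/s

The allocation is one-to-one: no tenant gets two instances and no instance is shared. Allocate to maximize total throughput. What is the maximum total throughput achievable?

Optimal: Quanta→Machine M7 (2369 ops/s), Brightly→Machine M2 (2245 ops/s), Flint→Machine M4 (568 ops/s), Granite→Machine M5 (1976 ops/s) — total 2369+2245+568+1976 = 7158 ops/s.
Row-greedy (each tenant in turn takes its best remaining instance) gives 5548 ops/s, worse by 1610.
Every other assignment is strictly worse.

Max total: 7158 ops/s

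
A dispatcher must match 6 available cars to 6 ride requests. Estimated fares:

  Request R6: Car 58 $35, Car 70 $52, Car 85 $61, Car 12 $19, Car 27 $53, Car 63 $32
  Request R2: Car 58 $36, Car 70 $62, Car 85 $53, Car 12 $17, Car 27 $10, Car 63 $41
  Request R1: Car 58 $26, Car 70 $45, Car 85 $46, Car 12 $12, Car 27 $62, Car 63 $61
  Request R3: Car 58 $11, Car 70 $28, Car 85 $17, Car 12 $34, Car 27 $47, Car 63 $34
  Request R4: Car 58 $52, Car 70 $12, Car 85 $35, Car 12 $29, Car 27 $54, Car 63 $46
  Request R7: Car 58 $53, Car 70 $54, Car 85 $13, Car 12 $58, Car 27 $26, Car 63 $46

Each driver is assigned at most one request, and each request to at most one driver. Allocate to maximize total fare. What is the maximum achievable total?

This is the linear assignment problem.
Optimal: Car 58→Request R4 ($52), Car 70→Request R2 ($62), Car 85→Request R6 ($61), Car 12→Request R7 ($58), Car 27→Request R3 ($47), Car 63→Request R1 ($61) — total 52+62+61+58+47+61 = $341.
Max-entry greedy (repeatedly take the single best remaining cell) gives $329, worse by 12.
Every other assignment is strictly worse.

Max total: $341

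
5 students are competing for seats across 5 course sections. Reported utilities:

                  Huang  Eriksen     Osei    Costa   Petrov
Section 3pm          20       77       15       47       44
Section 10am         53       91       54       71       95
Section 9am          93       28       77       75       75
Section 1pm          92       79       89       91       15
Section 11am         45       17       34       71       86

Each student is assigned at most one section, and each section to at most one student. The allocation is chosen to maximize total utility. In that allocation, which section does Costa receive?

Costa receives Section 11am.

Optimal: Huang→Section 9am (93 points), Eriksen→Section 3pm (77 points), Osei→Section 1pm (89 points), Costa→Section 11am (71 points), Petrov→Section 10am (95 points) — total 93+77+89+71+95 = 425 points.
Max-entry greedy (repeatedly take the single best remaining cell) gives 390 points, worse by 35.
Next-best assignment: Huang→Section 9am, Eriksen→Section 3pm, Osei→Section 1pm, Costa→Section 10am, Petrov→Section 11am = 416 points.
No other one-to-one assignment exceeds 425 points.
Costa's own top section is Section 1pm (91 points), but forcing Costa→Section 1pm and reassigning the rest optimally gives only 401 points — worse by 24.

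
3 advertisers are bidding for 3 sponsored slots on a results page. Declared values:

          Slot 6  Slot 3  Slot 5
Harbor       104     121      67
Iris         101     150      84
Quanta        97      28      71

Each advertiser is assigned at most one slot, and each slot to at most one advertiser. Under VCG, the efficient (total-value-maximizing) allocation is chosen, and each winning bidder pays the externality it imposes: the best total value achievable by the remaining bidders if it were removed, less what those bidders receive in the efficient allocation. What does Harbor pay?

Harbor pays $26.

Efficient allocation: Harbor→Slot 6 ($104), Iris→Slot 3 ($150), Quanta→Slot 5 ($71); total welfare W = $325.
Harbor receives Slot 6 at value $104, so the others get W − 104 = $221.
Without Harbor: best allocation of the remaining 2 bidders over all 3 slots is Iris→Slot 3 ($150), Quanta→Slot 6 ($97), total $247.
VCG payment = (others' best without Harbor) − (others' welfare with Harbor) = 247 − 221 = $26.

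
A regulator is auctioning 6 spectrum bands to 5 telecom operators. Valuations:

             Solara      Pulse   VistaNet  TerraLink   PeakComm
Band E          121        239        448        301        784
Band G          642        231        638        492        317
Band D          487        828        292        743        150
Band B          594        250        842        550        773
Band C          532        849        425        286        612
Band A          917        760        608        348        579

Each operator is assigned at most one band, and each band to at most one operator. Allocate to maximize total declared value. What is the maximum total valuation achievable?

This is a one-to-one assignment (maximum-weight bipartite matching).
Optimal: Solara→Band A ($917M), Pulse→Band C ($849M), VistaNet→Band B ($842M), TerraLink→Band D ($743M), PeakComm→Band E ($784M) — total 917+849+842+743+784 = $4135M.
No other one-to-one assignment exceeds $4135M.

Maximum total: $4135M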